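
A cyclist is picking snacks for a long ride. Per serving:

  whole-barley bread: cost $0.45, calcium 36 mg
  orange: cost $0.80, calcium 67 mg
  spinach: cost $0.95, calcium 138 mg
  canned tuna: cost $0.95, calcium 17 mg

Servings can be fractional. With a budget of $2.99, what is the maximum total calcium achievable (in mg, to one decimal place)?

434.3 mg

Calcium per dollar: spinach 145.3, orange 83.75, whole-barley bread 80, canned tuna 17.89.
With no serving limits, spend the whole cost allowance on spinach: $2.99 / $0.95 × 138 mg = 434.3 mg.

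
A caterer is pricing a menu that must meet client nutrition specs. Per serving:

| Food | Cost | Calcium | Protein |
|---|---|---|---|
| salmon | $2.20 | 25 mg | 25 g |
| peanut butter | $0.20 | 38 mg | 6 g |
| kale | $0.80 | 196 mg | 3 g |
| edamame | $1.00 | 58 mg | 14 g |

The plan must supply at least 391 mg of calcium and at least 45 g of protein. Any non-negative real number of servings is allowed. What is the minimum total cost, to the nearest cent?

$1.92

Minimising a linear cost over {calcium ≥ 391, protein ≥ 45, servings ≥ 0} — the optimum is at a vertex, using one or two foods.
salmon only: max(391/25, 45/25) = 15.64 servings → $34.41.
peanut butter only: max(391/38, 45/6) = 10.29 servings → $2.06.
kale only: max(391/196, 45/3) = 15 servings → $12.00.
edamame only: max(391/58, 45/14) = 6.741 servings → $6.74.
salmon + peanut butter: the both-tight solution has a negative serving — not a feasible corner.
salmon + kale with both tight: 1.585 servings and 1.793 servings → $4.92.
salmon + edamame: intersection lies outside the first quadrant.
peanut butter + kale with both tight: 7.201 servings and 0.5989 servings → $1.92.
peanut butter + edamame with both targets exact would need a negative amount; discard.
kale + edamame with both tight: 1.114 servings and 2.975 servings → $3.87.
Cheapest feasible corner: $1.92.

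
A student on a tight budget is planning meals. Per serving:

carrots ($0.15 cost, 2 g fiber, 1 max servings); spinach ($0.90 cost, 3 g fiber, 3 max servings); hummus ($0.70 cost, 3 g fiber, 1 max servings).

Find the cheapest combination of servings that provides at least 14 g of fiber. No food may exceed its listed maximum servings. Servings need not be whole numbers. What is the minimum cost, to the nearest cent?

$3.55

Cost per g of fiber: carrots $0.0750, hummus $0.2333, spinach $0.3000.
Take 1 serving of carrots: +2.0 g fiber for $0.15 (total $0.15, still need 12.0 g).
Take 1 serving of hummus: +3.0 g fiber for $0.70 (total $0.85, still need 9.0 g).
Take 3 servings of spinach: +9.0 g fiber for $2.70 (total $3.55, still need 0.0 g).
Filling from the cheapest source first is optimal under one linear minimum: $3.55.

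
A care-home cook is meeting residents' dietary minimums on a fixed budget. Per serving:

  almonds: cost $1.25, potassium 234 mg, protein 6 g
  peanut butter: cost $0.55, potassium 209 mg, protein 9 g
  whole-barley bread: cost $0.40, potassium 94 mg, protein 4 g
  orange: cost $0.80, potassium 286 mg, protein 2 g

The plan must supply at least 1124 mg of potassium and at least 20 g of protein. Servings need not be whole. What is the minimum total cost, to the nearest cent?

Check every corner: each single food scaled to meet both minima, and each pair solved so both constraints bind.
almonds only: max(1124/234, 20/6) = 4.803 servings → $6.00.
peanut butter only: max(1124/209, 20/9) = 5.378 servings → $2.96.
whole-barley bread only: max(1124/94, 20/4) = 11.96 servings → $4.78.
orange only: max(1124/286, 20/2) = 10 servings → $8.00.
almonds + peanut butter: intersection lies outside the first quadrant.
almonds + whole-barley bread: the both-tight solution has a negative serving — not a feasible corner.
almonds + orange with both tight: 2.782 servings and 1.654 servings → $4.80.
peanut butter + whole-barley bread with both targets exact would need a negative amount; discard.
peanut butter + orange with both tight: 1.61 servings and 2.753 servings → $3.09.
whole-barley bread + orange with both tight: 3.632 servings and 2.736 servings → $3.64.
Cheapest feasible corner: $2.96.

$2.96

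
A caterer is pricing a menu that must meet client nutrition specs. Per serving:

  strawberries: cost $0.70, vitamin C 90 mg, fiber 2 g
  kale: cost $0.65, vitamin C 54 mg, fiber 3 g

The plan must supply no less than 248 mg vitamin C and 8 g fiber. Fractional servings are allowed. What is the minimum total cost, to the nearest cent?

This is a tiny linear program; its minimum lies at a vertex of the feasible set. List the vertices and price them.
strawberries only: max(248/90, 8/2) = 4 servings → $2.80.
kale only: max(248/54, 8/3) = 4.593 servings → $2.99.
strawberries + kale with both tight: 1.926 servings and 1.383 servings → $2.25.
The minimum over all feasible corners is $2.25.

$2.25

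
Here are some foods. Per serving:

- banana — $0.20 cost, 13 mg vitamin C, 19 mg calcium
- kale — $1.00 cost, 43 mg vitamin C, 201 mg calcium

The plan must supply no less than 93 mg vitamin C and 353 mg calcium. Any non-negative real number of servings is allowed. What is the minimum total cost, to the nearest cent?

banana only: max(93/13, 353/19) = 18.58 servings → $3.72.
kale only: max(93/43, 353/201) = 2.163 servings → $2.16.
banana + kale with both tight: 1.957 servings and 1.571 servings → $1.96.
Cheapest feasible corner: $1.96.

$1.96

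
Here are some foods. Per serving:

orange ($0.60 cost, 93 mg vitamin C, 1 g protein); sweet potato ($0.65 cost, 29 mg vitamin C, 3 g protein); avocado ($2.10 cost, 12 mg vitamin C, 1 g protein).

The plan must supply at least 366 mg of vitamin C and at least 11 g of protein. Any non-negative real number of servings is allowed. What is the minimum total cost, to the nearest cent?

orange only: max(366/93, 11/1) = 11 servings → $6.60.
sweet potato only: max(366/29, 11/3) = 12.62 servings → $8.20.
avocado only: max(366/12, 11/1) = 30.5 servings → $64.05.
orange + sweet potato with both tight: 3.116 servings and 2.628 servings → $3.58.
orange + avocado with both tight: 2.889 servings and 8.111 servings → $18.77.
sweet potato + avocado: the both-tight solution has a negative serving — not a feasible corner.
So the least-cost plan costs $3.58.

$3.58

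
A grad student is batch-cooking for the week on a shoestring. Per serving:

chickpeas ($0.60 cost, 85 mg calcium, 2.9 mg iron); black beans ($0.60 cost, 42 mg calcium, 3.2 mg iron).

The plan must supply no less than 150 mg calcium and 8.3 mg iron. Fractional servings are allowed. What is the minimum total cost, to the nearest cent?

$1.61

chickpeas only: max(150/85, 8.3/2.9) = 2.862 servings → $1.72.
black beans only: max(150/42, 8.3/3.2) = 3.571 servings → $2.14.
chickpeas + black beans with both tight: 0.8748 servings and 1.801 servings → $1.61.
The minimum over all feasible corners is $1.61.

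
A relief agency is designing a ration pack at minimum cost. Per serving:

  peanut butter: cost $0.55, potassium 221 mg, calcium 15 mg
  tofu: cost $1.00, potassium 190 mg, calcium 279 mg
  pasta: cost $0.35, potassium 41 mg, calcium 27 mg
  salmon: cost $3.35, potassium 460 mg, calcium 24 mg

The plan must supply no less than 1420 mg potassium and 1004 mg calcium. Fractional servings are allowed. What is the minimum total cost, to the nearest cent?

$5.33

Minimising a linear cost over {potassium ≥ 1420, calcium ≥ 1004, servings ≥ 0} — the optimum is at a vertex, using one or two foods.
peanut butter only: max(1420/221, 1004/15) = 66.93 servings → $36.81.
tofu only: max(1420/190, 1004/279) = 7.474 servings → $7.47.
pasta only: max(1420/41, 1004/27) = 37.19 servings → $13.01.
salmon only: max(1420/460, 1004/24) = 41.83 servings → $140.14.
peanut butter + tofu with both tight: 3.493 servings and 3.411 servings → $5.33.
peanut butter + pasta: intersection lies outside the first quadrant.
peanut butter + salmon: the both-tight solution has a negative serving — not a feasible corner.
tofu + pasta with both tight: 0.4476 servings and 32.56 servings → $11.84.
tofu + salmon with both tight: 3.456 servings and 1.66 servings → $9.02.
pasta + salmon: intersection lies outside the first quadrant.
The minimum over all feasible corners is $5.33.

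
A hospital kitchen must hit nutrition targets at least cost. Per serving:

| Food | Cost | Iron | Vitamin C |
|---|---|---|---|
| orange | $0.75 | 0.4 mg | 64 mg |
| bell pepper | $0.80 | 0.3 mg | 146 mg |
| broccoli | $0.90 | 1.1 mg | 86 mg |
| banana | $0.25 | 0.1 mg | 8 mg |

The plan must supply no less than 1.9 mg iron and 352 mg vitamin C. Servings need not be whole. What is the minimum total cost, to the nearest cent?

$2.48

An LP optimum is at a vertex; with two nutrient constraints at most two foods are used. Check each candidate.
orange only: max(1.9/0.4, 352/64) = 5.5 servings → $4.12.
bell pepper only: max(1.9/0.3, 352/146) = 6.333 servings → $5.07.
broccoli only: max(1.9/1.1, 352/86) = 4.093 servings → $3.68.
banana only: max(1.9/0.1, 352/8) = 44 servings → $11.00.
orange + bell pepper with both tight: 4.383 servings and 0.4898 servings → $3.68.
orange + broccoli with both targets exact would need a negative amount; discard.
orange + banana with both targets exact would need a negative amount; discard.
bell pepper + broccoli with both tight: 1.66 servings and 1.274 servings → $2.48.
bell pepper + banana with both tight: 1.639 servings and 14.08 servings → $4.83.
broccoli + banana: the both-tight solution has a negative serving — not a feasible corner.
Cheapest feasible corner: $2.48.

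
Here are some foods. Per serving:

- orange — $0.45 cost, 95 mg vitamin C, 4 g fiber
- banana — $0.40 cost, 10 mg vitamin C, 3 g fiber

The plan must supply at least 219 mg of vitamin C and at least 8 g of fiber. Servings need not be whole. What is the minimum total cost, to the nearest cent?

$1.04

An LP optimum is at a vertex; with two nutrient constraints at most two foods are used. Check each candidate.
orange only: max(219/95, 8/4) = 2.305 servings → $1.04.
banana only: max(219/10, 8/3) = 21.9 servings → $8.76.
orange + banana: intersection lies outside the first quadrant.
So the least-cost plan costs $1.04.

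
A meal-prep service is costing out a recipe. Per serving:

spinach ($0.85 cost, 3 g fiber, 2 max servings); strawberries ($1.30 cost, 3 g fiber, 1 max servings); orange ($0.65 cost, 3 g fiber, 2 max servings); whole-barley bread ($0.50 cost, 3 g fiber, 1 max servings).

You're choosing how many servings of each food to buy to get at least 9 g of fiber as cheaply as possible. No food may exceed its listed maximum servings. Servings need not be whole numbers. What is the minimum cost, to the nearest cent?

Cost per g of fiber: whole-barley bread $0.1667, orange $0.2167, spinach $0.2833, strawberries $0.4333.
Take 1 serving of whole-barley bread: +3.0 g fiber for $0.50 (total $0.50, still need 6.0 g).
Take 2 servings of orange: +6.0 g fiber for $1.30 (total $1.80, still need 0.0 g).
Greedy by cheapest-per-g is optimal for a single linear constraint, so the minimum cost is $1.80.

$1.80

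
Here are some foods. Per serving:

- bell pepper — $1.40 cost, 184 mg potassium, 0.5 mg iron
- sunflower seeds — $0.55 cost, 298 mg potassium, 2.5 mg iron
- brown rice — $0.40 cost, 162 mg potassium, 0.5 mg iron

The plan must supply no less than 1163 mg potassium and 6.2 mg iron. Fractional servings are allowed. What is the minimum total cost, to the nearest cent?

With two linear requirements the optimum uses one or two foods; enumerate the corners.
bell pepper only: max(1163/184, 6.2/0.5) = 12.4 servings → $17.36.
sunflower seeds only: max(1163/298, 6.2/2.5) = 3.903 servings → $2.15.
brown rice only: max(1163/162, 6.2/0.5) = 12.4 servings → $4.96.
bell pepper + sunflower seeds with both tight: 3.408 servings and 1.798 servings → $5.76.
bell pepper + brown rice: the both-tight solution has a negative serving — not a feasible corner.
sunflower seeds + brown rice with both tight: 1.652 servings and 4.14 servings → $2.56.
So the least-cost plan costs $2.15.

$2.15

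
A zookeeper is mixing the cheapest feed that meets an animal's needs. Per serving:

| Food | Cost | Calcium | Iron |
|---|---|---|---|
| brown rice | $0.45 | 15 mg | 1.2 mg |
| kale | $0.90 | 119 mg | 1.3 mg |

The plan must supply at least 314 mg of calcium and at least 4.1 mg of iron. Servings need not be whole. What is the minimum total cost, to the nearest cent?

The cheapest plan sits at a corner of the feasible region — with two constraints it uses at most two foods.
brown rice only: max(314/15, 4.1/1.2) = 20.93 servings → $9.42.
kale only: max(314/119, 4.1/1.3) = 3.154 servings → $2.84.
brown rice + kale with both tight: 0.6464 servings and 2.557 servings → $2.59.
Cheapest feasible corner: $2.59.

$2.59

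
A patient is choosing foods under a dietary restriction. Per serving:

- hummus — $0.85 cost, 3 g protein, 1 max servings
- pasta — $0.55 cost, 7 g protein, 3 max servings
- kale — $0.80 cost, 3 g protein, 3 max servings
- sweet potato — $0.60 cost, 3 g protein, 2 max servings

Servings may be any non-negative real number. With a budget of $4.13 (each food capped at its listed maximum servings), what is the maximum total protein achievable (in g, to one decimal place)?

Protein per dollar: pasta 12.73, sweet potato 5, kale 3.75, hummus 3.529.
Take 3 servings of pasta: spends $1.65, +21.0 g protein (running total 21.0 g).
Take 2 servings of sweet potato: spends $1.20, +6.0 g protein (running total 27.0 g).
Take 1.6 servings of kale: spends $1.28, +4.8 g protein (running total 31.8 g).
Greedy by best ratio exhausts the cost allowance optimally: 31.8 g.

31.8 g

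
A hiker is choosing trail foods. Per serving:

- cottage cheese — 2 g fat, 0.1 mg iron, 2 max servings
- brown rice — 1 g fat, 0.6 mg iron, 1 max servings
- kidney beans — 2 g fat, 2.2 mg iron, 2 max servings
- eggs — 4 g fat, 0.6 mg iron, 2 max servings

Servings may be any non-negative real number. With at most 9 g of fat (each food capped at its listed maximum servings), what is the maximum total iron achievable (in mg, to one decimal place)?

5.6 mg

Iron per g fat: kidney beans 1.1, brown rice 0.6, eggs 0.15, cottage cheese 0.05.
Take 2 servings of kidney beans: uses 4 g fat, +4.4 mg iron (running total 4.4 mg).
Take 1 serving of brown rice: uses 1 g fat, +0.6 mg iron (running total 5.0 mg).
Take 1 serving of eggs: uses 4 g fat, +0.6 mg iron (running total 5.6 mg).
Filling greedily by iron-per-g fat is optimal for one linear limit, giving 5.6 mg.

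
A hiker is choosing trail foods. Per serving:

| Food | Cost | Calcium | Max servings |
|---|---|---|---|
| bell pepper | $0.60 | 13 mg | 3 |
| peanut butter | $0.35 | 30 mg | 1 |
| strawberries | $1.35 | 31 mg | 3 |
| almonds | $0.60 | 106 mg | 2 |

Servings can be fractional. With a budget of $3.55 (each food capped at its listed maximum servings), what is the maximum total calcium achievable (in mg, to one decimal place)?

287.9 mg

Calcium per dollar: almonds 176.7, peanut butter 85.71, strawberries 22.96, bell pepper 21.67.
Take 2 servings of almonds: spends $1.20, +212.0 mg calcium (running total 212.0 mg).
Take 1 serving of peanut butter: spends $0.35, +30.0 mg calcium (running total 242.0 mg).
Take 1.481 servings of strawberries: spends $2.00, +45.9 mg calcium (running total 287.9 mg).
Filling greedily by calcium-per-dollar is optimal for one linear limit, giving 287.9 mg.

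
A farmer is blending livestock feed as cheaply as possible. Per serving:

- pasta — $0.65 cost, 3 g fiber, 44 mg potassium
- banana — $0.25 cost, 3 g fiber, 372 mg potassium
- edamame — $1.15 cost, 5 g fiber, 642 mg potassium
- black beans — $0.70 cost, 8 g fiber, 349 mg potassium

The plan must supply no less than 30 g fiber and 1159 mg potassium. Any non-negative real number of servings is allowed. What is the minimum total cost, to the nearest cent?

$2.50

For a min-cost LP with two ≥-constraints, a basic feasible solution has at most two positive variables.
pasta only: max(30/3, 1159/44) = 26.34 servings → $17.12.
banana only: max(30/3, 1159/372) = 10 servings → $2.50.
edamame only: max(30/5, 1159/642) = 6 servings → $6.90.
black beans only: max(30/8, 1159/349) = 3.75 servings → $2.62.
pasta + banana with both tight: 7.808 servings and 2.192 servings → $5.62.
pasta + edamame with both tight: 7.893 servings and 1.264 servings → $6.58.
pasta + black beans with both tight: 1.724 servings and 3.104 servings → $3.29.
banana + edamame with both targets exact would need a negative amount; discard.
banana + black beans: intersection lies outside the first quadrant.
edamame + black beans: intersection lies outside the first quadrant.
So the least-cost plan costs $2.50.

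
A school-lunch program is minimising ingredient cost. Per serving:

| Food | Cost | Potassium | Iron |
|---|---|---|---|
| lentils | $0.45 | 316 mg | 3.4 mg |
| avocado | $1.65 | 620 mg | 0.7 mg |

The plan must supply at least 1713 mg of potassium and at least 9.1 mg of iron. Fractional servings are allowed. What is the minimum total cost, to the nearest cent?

lentils only: max(1713/316, 9.1/3.4) = 5.421 servings → $2.44.
avocado only: max(1713/620, 9.1/0.7) = 13 servings → $21.45.
lentils + avocado with both tight: 2.355 servings and 1.563 servings → $3.64.
The minimum over all feasible corners is $2.44.

$2.44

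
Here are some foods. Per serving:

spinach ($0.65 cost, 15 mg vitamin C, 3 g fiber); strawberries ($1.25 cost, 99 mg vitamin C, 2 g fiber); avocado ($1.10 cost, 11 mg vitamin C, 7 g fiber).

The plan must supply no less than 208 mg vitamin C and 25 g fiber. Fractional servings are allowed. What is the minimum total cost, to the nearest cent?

With two linear requirements the optimum uses one or two foods; enumerate the corners.
spinach only: max(208/15, 25/3) = 13.87 servings → $9.01.
strawberries only: max(208/99, 25/2) = 12.5 servings → $15.62.
avocado only: max(208/11, 25/7) = 18.91 servings → $20.80.
spinach + strawberries with both tight: 7.712 servings and 0.9326 servings → $6.18.
spinach + avocado with both targets exact would need a negative amount; discard.
strawberries + avocado with both tight: 1.76 servings and 3.069 servings → $5.58.
Cheapest feasible corner: $5.58.

$5.58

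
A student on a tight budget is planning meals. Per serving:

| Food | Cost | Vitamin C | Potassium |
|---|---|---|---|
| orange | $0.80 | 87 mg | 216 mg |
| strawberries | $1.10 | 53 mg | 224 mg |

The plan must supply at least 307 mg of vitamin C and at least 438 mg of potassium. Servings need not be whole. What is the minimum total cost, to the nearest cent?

$2.82

This is a tiny linear program; its minimum lies at a vertex of the feasible set. List the vertices and price them.
orange only: max(307/87, 438/216) = 3.529 servings → $2.82.
strawberries only: max(307/53, 438/224) = 5.792 servings → $6.37.
orange + strawberries: intersection lies outside the first quadrant.
So the least-cost plan costs $2.82.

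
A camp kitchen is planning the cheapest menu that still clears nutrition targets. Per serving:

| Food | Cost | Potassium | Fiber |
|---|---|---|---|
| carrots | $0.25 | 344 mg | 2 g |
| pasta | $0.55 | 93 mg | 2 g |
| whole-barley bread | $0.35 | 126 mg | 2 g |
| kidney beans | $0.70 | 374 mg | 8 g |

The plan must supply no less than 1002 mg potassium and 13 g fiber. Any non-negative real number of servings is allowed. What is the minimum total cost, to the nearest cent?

$1.26

Two binding constraints pin down two serving amounts, so the optimal mix uses at most two foods. The candidates are each food alone (scaled to the tighter of potassium/fiber) and each pair with both constraints tight.
carrots only: max(1002/344, 13/2) = 6.5 servings → $1.62.
pasta only: max(1002/93, 13/2) = 10.77 servings → $5.93.
whole-barley bread only: max(1002/126, 13/2) = 7.952 servings → $2.78.
kidney beans only: max(1002/374, 13/8) = 2.679 servings → $1.88.
carrots + pasta with both tight: 1.584 servings and 4.916 servings → $3.10.
carrots + whole-barley bread with both tight: 0.8394 servings and 5.661 servings → $2.19.
carrots + kidney beans with both tight: 1.574 servings and 1.232 servings → $1.26.
pasta + whole-barley bread: intersection lies outside the first quadrant.
pasta + kidney beans: the both-tight solution has a negative serving — not a feasible corner.
whole-barley bread + kidney beans with both targets exact would need a negative amount; discard.
The minimum over all feasible corners is $1.26.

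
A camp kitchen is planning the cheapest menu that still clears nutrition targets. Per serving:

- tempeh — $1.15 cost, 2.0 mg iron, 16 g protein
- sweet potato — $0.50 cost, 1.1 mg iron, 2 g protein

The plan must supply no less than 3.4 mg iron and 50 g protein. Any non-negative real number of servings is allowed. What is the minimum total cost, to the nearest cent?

For a min-cost LP with two ≥-constraints, a basic feasible solution has at most two positive variables.
tempeh only: max(3.4/2.0, 50/16) = 3.125 servings → $3.59.
sweet potato only: max(3.4/1.1, 50/2) = 25 servings → $12.50.
tempeh + sweet potato: the both-tight solution has a negative serving — not a feasible corner.
So the least-cost plan costs $3.59.

$3.59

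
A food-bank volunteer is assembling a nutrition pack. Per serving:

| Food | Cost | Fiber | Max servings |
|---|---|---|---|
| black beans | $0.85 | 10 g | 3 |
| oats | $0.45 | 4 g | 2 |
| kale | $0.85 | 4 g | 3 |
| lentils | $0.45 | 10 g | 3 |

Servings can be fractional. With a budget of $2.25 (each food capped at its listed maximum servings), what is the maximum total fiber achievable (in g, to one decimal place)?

Fiber per dollar: lentils 22.22, black beans 11.76, oats 8.889, kale 4.706.
Take 3 servings of lentils: spends $1.35, +30.0 g fiber (running total 30.0 g).
Take 1.059 servings of black beans: spends $0.90, +10.6 g fiber (running total 40.6 g).
Filling greedily by fiber-per-dollar is optimal for one linear limit, giving 40.6 g.

40.6 g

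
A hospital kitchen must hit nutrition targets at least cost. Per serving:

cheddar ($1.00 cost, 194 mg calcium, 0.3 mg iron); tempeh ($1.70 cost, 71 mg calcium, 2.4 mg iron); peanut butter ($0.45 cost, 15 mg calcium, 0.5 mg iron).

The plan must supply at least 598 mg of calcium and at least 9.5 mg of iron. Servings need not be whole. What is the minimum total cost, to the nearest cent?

$8.08

For a min-cost LP with two ≥-constraints, a basic feasible solution has at most two positive variables.
cheddar only: max(598/194, 9.5/0.3) = 31.67 servings → $31.67.
tempeh only: max(598/71, 9.5/2.4) = 8.423 servings → $14.32.
peanut butter only: max(598/15, 9.5/0.5) = 39.87 servings → $17.94.
cheddar + tempeh with both tight: 1.712 servings and 3.744 servings → $8.08.
cheddar + peanut butter with both tight: 1.692 servings and 17.98 servings → $9.79.
tempeh + peanut butter: the both-tight solution has a negative serving — not a feasible corner.
So the least-cost plan costs $8.08.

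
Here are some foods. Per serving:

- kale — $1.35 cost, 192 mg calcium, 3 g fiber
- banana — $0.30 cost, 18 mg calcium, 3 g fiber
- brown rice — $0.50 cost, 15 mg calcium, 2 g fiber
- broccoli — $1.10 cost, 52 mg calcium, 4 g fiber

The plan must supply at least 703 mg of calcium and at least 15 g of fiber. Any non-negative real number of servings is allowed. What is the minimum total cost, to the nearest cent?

$5.20

An LP optimum is at a vertex; with two nutrient constraints at most two foods are used. Check each candidate.
kale only: max(703/192, 15/3) = 5 servings → $6.75.
banana only: max(703/18, 15/3) = 39.06 servings → $11.72.
brown rice only: max(703/15, 15/2) = 46.87 servings → $23.43.
broccoli only: max(703/52, 15/4) = 13.52 servings → $14.87.
kale + banana with both tight: 3.523 servings and 1.477 servings → $5.20.
kale + brown rice with both tight: 3.484 servings and 2.274 servings → $5.84.
kale + broccoli with both tight: 3.32 servings and 1.26 servings → $5.87.
banana + brown rice: the both-tight solution has a negative serving — not a feasible corner.
banana + broccoli with both targets exact would need a negative amount; discard.
brown rice + broccoli with both targets exact would need a negative amount; discard.
So the least-cost plan costs $5.20.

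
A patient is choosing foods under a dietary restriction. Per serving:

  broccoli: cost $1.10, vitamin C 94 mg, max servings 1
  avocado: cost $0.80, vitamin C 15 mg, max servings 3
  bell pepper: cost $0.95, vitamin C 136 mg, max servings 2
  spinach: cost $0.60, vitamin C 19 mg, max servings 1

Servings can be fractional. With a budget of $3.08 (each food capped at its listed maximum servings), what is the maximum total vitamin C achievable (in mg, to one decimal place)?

368.5 mg

Vitamin C per dollar: bell pepper 143.2, broccoli 85.45, spinach 31.67, avocado 18.75.
Take 2 servings of bell pepper: spends $1.90, +272.0 mg vitamin C (running total 272.0 mg).
Take 1 serving of broccoli: spends $1.10, +94.0 mg vitamin C (running total 366.0 mg).
Take 0.1333 servings of spinach: spends $0.08, +2.5 mg vitamin C (running total 368.5 mg).
Filling greedily by vitamin C-per-dollar is optimal for one linear limit, giving 368.5 mg.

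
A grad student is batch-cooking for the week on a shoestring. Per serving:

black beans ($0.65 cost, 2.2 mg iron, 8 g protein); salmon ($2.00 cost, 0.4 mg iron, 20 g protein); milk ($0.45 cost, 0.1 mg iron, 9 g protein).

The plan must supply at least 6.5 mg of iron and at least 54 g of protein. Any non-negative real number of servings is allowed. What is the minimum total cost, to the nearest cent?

$3.40

An LP optimum is at a vertex; with two nutrient constraints at most two foods are used. Check each candidate.
black beans only: max(6.5/2.2, 54/8) = 6.75 servings → $4.39.
salmon only: max(6.5/0.4, 54/20) = 16.25 servings → $32.50.
milk only: max(6.5/0.1, 54/9) = 65 servings → $29.25.
black beans + salmon with both tight: 2.657 servings and 1.637 servings → $5.00.
black beans + milk with both tight: 2.795 servings and 3.516 servings → $3.40.
salmon + milk: the both-tight solution has a negative serving — not a feasible corner.
Cheapest feasible corner: $3.40.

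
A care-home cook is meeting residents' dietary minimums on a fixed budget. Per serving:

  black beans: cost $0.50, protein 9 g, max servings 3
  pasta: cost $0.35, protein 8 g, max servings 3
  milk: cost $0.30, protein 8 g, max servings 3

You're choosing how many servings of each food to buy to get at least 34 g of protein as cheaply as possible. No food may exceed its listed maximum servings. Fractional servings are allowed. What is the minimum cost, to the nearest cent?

Cost per g of protein: milk $0.0375, pasta $0.0437, black beans $0.0556.
Take 3 servings of milk: +24.0 g protein for $0.90 (total $0.90, still need 10.0 g).
Take 1.25 servings of pasta: +10.0 g protein for $0.44 (total $1.34, still need 0.0 g).
Filling from the cheapest source first is optimal under one linear minimum: $1.34.

$1.34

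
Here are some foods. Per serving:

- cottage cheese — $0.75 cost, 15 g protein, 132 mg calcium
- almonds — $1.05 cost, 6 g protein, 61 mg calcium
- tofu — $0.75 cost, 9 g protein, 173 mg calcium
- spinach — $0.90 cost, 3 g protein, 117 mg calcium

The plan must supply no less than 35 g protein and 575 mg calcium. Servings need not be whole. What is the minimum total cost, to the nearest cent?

With two linear requirements the optimum uses one or two foods; enumerate the corners.
cottage cheese only: max(35/15, 575/132) = 4.356 servings → $3.27.
almonds only: max(35/6, 575/61) = 9.426 servings → $9.90.
tofu only: max(35/9, 575/173) = 3.889 servings → $2.92.
spinach only: max(35/3, 575/117) = 11.67 servings → $10.50.
cottage cheese + almonds: the both-tight solution has a negative serving — not a feasible corner.
cottage cheese + tofu with both tight: 0.6254 servings and 2.846 servings → $2.60.
cottage cheese + spinach with both tight: 1.744 servings and 2.947 servings → $3.96.
almonds + tofu with both tight: 1.8 servings and 2.689 servings → $3.91.
almonds + spinach with both tight: 4.566 servings and 2.534 servings → $7.08.
tofu + spinach with both targets exact would need a negative amount; discard.
Cheapest feasible corner: $2.60.

$2.60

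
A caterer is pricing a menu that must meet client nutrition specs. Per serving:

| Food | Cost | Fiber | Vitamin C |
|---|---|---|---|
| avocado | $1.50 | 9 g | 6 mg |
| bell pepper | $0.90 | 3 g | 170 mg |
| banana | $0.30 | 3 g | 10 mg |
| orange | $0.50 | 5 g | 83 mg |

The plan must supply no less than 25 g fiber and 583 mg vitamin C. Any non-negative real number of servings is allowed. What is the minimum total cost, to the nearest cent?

$3.34

avocado only: max(25/9, 583/6) = 97.17 servings → $145.75.
bell pepper only: max(25/3, 583/170) = 8.333 servings → $7.50.
banana only: max(25/3, 583/10) = 58.3 servings → $17.49.
orange only: max(25/5, 583/83) = 7.024 servings → $3.51.
avocado + bell pepper with both tight: 1.654 servings and 3.371 servings → $5.52.
avocado + banana with both targets exact would need a negative amount; discard.
avocado + orange: intersection lies outside the first quadrant.
bell pepper + banana with both tight: 3.123 servings and 5.21 servings → $4.37.
bell pepper + orange with both tight: 1.398 servings and 4.161 servings → $3.34.
banana + orange: intersection lies outside the first quadrant.
The minimum over all feasible corners is $3.34.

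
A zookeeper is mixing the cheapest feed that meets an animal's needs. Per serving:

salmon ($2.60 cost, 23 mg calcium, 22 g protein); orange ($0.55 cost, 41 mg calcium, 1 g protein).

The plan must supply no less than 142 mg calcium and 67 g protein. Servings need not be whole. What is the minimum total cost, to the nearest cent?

salmon only: max(142/23, 67/22) = 6.174 servings → $16.05.
orange only: max(142/41, 67/1) = 67 servings → $36.85.
salmon + orange with both tight: 2.964 servings and 1.801 servings → $8.70.
The minimum over all feasible corners is $8.70.

$8.70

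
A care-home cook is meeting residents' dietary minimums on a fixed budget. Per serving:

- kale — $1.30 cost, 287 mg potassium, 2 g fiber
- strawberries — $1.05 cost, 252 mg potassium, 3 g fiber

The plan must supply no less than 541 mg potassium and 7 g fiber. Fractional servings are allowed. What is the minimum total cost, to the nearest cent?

A basic optimal solution has at most two foods positive. Try each food alone and each pair with both targets met exactly.
kale only: max(541/287, 7/2) = 3.5 servings → $4.55.
strawberries only: max(541/252, 7/3) = 2.333 servings → $2.45.
kale + strawberries with both targets exact would need a negative amount; discard.
Cheapest feasible corner: $2.45.

$2.45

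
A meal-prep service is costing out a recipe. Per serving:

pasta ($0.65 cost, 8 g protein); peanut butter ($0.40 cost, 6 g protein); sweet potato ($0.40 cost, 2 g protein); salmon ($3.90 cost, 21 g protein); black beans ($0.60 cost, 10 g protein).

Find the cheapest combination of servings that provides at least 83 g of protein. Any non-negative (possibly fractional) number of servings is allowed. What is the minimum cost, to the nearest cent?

$4.98

Cost per g of protein: black beans $0.0600, peanut butter $0.0667, pasta $0.0813, salmon $0.1857, sweet potato $0.2000.
With no serving limits, use only black beans: 83 g / 10 g = 8.3 servings × $0.60 = $4.98.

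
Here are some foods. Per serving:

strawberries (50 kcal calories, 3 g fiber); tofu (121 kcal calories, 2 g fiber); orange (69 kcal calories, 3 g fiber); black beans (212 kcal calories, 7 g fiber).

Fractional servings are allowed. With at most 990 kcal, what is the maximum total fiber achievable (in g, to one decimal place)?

59.4 g

Fiber per kcal: strawberries 0.06, orange 0.04348, black beans 0.03302, tofu 0.01653.
With no serving limits, spend the whole calories allowance on strawberries: 990 kcal / 50 kcal × 3 g = 59.4 g.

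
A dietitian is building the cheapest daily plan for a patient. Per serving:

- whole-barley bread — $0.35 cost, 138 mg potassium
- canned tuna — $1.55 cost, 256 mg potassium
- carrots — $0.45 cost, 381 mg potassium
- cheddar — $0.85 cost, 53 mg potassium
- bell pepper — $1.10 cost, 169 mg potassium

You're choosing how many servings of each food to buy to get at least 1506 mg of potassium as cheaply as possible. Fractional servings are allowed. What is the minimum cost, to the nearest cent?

$1.78

Cost per mg of potassium: carrots $0.0012, whole-barley bread $0.0025, canned tuna $0.0061, bell pepper $0.0065, cheddar $0.0160.
With no serving limits, use only carrots: 1506 mg / 381 mg = 3.953 servings × $0.45 = $1.78.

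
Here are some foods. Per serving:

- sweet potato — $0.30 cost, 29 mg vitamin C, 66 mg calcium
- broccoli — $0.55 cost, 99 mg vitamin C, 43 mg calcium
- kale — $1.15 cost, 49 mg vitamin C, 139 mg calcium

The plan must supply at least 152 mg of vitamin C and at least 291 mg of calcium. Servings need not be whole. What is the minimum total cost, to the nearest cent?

The cheapest plan sits at a corner of the feasible region — with two constraints it uses at most two foods.
sweet potato only: max(152/29, 291/66) = 5.241 servings → $1.57.
broccoli only: max(152/99, 291/43) = 6.767 servings → $3.72.
kale only: max(152/49, 291/139) = 3.102 servings → $3.57.
sweet potato + broccoli with both tight: 4.213 servings and 0.3013 servings → $1.43.
sweet potato + kale with both targets exact would need a negative amount; discard.
broccoli + kale with both tight: 0.5894 servings and 1.911 servings → $2.52.
The minimum over all feasible corners is $1.43.

$1.43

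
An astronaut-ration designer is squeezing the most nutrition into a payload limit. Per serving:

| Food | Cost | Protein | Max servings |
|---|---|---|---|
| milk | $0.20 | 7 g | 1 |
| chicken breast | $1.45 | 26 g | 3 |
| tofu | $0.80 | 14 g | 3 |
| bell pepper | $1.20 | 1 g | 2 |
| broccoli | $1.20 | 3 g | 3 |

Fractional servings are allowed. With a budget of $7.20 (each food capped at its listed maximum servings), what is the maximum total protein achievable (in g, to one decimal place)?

Protein per dollar: milk 35, chicken breast 17.93, tofu 17.5, broccoli 2.5, bell pepper 0.8333.
Take 1 serving of milk: spends $0.20, +7.0 g protein (running total 7.0 g).
Take 3 servings of chicken breast: spends $4.35, +78.0 g protein (running total 85.0 g).
Take 3 servings of tofu: spends $2.40, +42.0 g protein (running total 127.0 g).
Take 0.2083 servings of broccoli: spends $0.25, +0.6 g protein (running total 127.6 g).
Greedy by best ratio exhausts the cost allowance optimally: 127.6 g.

127.6 g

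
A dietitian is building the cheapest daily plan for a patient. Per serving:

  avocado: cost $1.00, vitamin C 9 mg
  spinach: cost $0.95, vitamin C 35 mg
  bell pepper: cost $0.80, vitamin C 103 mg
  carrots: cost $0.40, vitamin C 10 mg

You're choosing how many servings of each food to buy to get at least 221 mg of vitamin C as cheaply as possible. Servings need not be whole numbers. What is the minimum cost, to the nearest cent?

Cost per mg of vitamin C: bell pepper $0.0078, spinach $0.0271, carrots $0.0400, avocado $0.1111.
With no serving limits, use only bell pepper: 221 mg / 103 mg = 2.146 servings × $0.80 = $1.72.

$1.72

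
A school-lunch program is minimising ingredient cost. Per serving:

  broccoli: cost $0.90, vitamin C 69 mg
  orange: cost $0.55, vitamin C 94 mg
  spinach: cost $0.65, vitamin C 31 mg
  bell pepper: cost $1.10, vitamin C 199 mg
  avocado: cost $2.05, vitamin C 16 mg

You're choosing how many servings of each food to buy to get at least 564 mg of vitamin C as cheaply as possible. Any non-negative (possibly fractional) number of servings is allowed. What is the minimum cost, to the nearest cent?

$3.12

Cost per mg of vitamin C: bell pepper $0.0055, orange $0.0059, broccoli $0.0130, spinach $0.0210, avocado $0.1281.
With no serving limits, use only bell pepper: 564 mg / 199 mg = 2.834 servings × $1.10 = $3.12.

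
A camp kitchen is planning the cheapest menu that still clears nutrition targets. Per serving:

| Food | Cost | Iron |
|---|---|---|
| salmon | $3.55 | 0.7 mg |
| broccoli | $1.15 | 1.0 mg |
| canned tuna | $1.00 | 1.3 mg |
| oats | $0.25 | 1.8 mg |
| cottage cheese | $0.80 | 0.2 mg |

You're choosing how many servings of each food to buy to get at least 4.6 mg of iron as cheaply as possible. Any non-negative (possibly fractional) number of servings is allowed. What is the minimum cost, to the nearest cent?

$0.64

Cost per mg of iron: oats $0.1389, canned tuna $0.7692, broccoli $1.1500, cottage cheese $4.0000, salmon $5.0714.
With no serving limits, use only oats: 4.6 mg / 1.8 mg = 2.556 servings × $0.25 = $0.64.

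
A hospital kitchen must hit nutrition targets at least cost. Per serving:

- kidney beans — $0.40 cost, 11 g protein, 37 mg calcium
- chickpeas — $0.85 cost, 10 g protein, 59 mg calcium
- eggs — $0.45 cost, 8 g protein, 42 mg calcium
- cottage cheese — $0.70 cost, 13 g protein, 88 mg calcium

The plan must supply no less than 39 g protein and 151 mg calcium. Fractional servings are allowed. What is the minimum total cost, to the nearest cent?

$1.52

For a min-cost LP with two ≥-constraints, a basic feasible solution has at most two positive variables.
kidney beans only: max(39/11, 151/37) = 4.081 servings → $1.63.
chickpeas only: max(39/10, 151/59) = 3.9 servings → $3.31.
eggs only: max(39/8, 151/42) = 4.875 servings → $2.19.
cottage cheese only: max(39/13, 151/88) = 3 servings → $2.10.
kidney beans + chickpeas with both tight: 2.835 servings and 0.7814 servings → $1.80.
kidney beans + eggs with both tight: 2.59 servings and 1.313 servings → $1.63.
kidney beans + cottage cheese with both tight: 3.016 servings and 0.4476 servings → $1.52.
chickpeas + eggs: intersection lies outside the first quadrant.
chickpeas + cottage cheese: the both-tight solution has a negative serving — not a feasible corner.
eggs + cottage cheese: intersection lies outside the first quadrant.
So the least-cost plan costs $1.52.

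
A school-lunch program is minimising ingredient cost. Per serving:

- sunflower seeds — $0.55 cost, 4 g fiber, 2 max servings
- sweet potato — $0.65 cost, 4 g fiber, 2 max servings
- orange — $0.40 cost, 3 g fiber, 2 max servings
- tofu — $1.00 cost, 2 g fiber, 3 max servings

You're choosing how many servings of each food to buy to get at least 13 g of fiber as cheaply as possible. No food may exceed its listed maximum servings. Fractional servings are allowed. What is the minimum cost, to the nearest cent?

Cost per g of fiber: orange $0.1333, sunflower seeds $0.1375, sweet potato $0.1625, tofu $0.5000.
Take 2 servings of orange: +6.0 g fiber for $0.80 (total $0.80, still need 7.0 g).
Take 1.75 servings of sunflower seeds: +7.0 g fiber for $0.96 (total $1.76, still need 0.0 g).
Filling from the cheapest source first is optimal under one linear minimum: $1.76.

$1.76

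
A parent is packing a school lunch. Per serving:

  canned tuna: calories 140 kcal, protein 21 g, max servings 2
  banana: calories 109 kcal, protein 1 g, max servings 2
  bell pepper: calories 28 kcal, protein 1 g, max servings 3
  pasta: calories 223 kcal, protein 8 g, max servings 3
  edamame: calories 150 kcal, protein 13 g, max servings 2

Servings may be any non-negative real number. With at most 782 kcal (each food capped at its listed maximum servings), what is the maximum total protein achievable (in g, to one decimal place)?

Protein per kcal: canned tuna 0.15, edamame 0.08667, pasta 0.03587, bell pepper 0.03571, banana 0.009174.
Take 2 servings of canned tuna: uses 280 kcal, +42.0 g protein (running total 42.0 g).
Take 2 servings of edamame: uses 300 kcal, +26.0 g protein (running total 68.0 g).
Take 0.9058 servings of pasta: uses 202 kcal, +7.2 g protein (running total 75.2 g).
Filling greedily by protein-per-kcal is optimal for one linear limit, giving 75.2 g.

75.2 g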